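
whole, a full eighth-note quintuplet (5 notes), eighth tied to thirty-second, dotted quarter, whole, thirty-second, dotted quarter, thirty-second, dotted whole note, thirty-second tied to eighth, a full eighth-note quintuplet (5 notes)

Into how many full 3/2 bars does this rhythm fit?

One bar of 3/2 = 48 thirty-second notes.
In thirty-second notes: whole = 32; a full eighth-note quintuplet (5 notes) (five quintuplet eighths span one half) = 16; eighth tied to thirty-second (eighth + thirty-second) = 5; dotted quarter = 12; whole = 32; thirty-second = 1; dotted quarter = 12; thirty-second = 1; dotted whole note = 48; thirty-second tied to eighth (thirty-second + eighth) = 5; a full eighth-note quintuplet (5 notes) (five quintuplet eighths span one half) = 16.
Altogether 32 + 16 + 5 + 12 + 32 + 1 + 12 + 1 + 48 + 5 + 16 = 180.
180 ÷ 48 = 3 complete bars with 36 left over.

3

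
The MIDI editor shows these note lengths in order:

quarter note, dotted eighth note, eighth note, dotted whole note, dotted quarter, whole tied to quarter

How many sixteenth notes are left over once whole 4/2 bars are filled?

27

One bar of 4/2 = 32 sixteenth notes.
Working in sixteenth notes: quarter note = 4; dotted eighth note = 3; eighth note = 2; dotted whole note = 24; dotted quarter = 6; whole tied to quarter (whole + quarter) = 20.
Sum: 4 + 3 + 2 + 24 + 6 + 20 = 59.
59 ÷ 32 = 1 complete bar with 27 sixteenth notes remaining.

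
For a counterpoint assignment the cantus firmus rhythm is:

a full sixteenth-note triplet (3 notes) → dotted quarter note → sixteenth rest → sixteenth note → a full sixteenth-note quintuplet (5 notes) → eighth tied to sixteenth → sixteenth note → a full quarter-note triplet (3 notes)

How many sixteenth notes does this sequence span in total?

Convert each value to sixteenth notes: a full sixteenth-note triplet (3 notes) (three triplet sixteenths span one eighth) = 2; dotted quarter note = 6; sixteenth rest = 1; sixteenth note = 1; a full sixteenth-note quintuplet (5 notes) (five quintuplet sixteenths span one quarter) = 4; eighth tied to sixteenth (eighth + sixteenth) = 3; sixteenth note = 1; a full quarter-note triplet (3 notes) (three triplet quarters span one half) = 8.
Adding: 2 + 6 + 1 + 1 + 4 + 3 + 1 + 8 = 26 sixteenth notes.

26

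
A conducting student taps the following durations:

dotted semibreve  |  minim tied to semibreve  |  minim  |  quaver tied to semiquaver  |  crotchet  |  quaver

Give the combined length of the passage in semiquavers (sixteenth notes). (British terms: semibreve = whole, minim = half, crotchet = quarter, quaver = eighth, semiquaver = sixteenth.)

Working in sixteenth notes: dotted semibreve = 24; minim tied to semibreve (minim + semibreve) = 24; minim = 8; quaver tied to semiquaver (quaver + semiquaver) = 3; crotchet = 4; quaver = 2.
Sum: 24 + 24 + 8 + 3 + 4 + 2 = 65 sixteenth notes.

65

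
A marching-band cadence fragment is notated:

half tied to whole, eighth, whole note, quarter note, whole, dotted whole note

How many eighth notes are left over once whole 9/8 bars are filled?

7

One bar of 9/8 = 9 eighth notes.
Each duration in eighth notes: half tied to whole (half + whole) = 12; eighth = 1; whole note = 8; quarter note = 2; whole = 8; dotted whole note = 12.
Adding: 12 + 1 + 8 + 2 + 8 + 12 = 43.
43 ÷ 9 = 4 complete bars with 7 eighth notes remaining.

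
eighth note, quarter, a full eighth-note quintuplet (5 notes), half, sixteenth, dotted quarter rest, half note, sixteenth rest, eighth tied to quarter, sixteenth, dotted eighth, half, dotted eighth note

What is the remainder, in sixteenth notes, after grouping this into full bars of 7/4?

One bar of 7/4 = 28 sixteenth notes.
In sixteenth notes: eighth note = 2; quarter = 4; a full eighth-note quintuplet (5 notes) (five quintuplet eighths span one half) = 8; half = 8; sixteenth = 1; dotted quarter rest = 6; half note = 8; sixteenth rest = 1; eighth tied to quarter (eighth + quarter) = 6; sixteenth = 1; dotted eighth = 3; half = 8; dotted eighth note = 3.
Total: 2 + 4 + 8 + 8 + 1 + 6 + 8 + 1 + 6 + 1 + 3 + 8 + 3 = 59.
59 ÷ 28 = 2 complete bars with 3 sixteenth notes remaining.

3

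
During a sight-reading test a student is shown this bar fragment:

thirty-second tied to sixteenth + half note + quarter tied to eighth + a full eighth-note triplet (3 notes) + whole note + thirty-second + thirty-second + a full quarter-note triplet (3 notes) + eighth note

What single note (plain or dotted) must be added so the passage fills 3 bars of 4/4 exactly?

dotted sixteenth note

3 bars of 4/4 = 96 thirty-second notes.
Express everything in thirty-second notes: thirty-second tied to sixteenth (thirty-second + sixteenth) = 3; half note = 16; quarter tied to eighth (quarter + eighth) = 12; a full eighth-note triplet (3 notes) (three triplet eighths span one quarter) = 8; whole note = 32; thirty-second = 1; thirty-second = 1; a full quarter-note triplet (3 notes) (three triplet quarters span one half) = 16; eighth note = 4.
Adding: 3 + 16 + 12 + 8 + 32 + 1 + 1 + 16 + 4 = 93.
Remaining: 96 − 93 = 3 thirty-second notes, which is a dotted sixteenth note.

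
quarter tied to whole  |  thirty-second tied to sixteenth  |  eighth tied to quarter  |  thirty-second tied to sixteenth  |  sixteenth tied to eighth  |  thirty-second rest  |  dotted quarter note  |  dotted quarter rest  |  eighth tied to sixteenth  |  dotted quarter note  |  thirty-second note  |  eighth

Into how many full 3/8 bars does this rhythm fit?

9

One bar of 3/8 = 12 thirty-second notes.
Working in thirty-second notes: quarter tied to whole (quarter + whole) = 40; thirty-second tied to sixteenth (thirty-second + sixteenth) = 3; eighth tied to quarter (eighth + quarter) = 12; thirty-second tied to sixteenth (thirty-second + sixteenth) = 3; sixteenth tied to eighth (sixteenth + eighth) = 6; thirty-second rest = 1; dotted quarter note = 12; dotted quarter rest = 12; eighth tied to sixteenth (eighth + sixteenth) = 6; dotted quarter note = 12; thirty-second note = 1; eighth = 4.
Sum: 40 + 3 + 12 + 3 + 6 + 1 + 12 + 12 + 6 + 12 + 1 + 4 = 112.
112 ÷ 12 = 9 complete bars with 4 left over.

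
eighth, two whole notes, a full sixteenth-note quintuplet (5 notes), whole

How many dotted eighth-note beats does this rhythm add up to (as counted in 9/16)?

One dotted eighth-note beat = 3 sixteenth notes.
Convert each value to sixteenth notes: eighth = 2; whole note = 16; whole note = 16; a full sixteenth-note quintuplet (5 notes) (five quintuplet sixteenths span one quarter) = 4; whole = 16.
Adding: 2 + 16 + 16 + 4 + 16 = 54.
54 ÷ 3 = 18 beats.

18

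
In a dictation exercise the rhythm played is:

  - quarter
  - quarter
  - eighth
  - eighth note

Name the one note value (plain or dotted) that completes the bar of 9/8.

The bar of 9/8 = 9 eighth notes.
In eighth notes: quarter = 2; quarter = 2; eighth = 1; eighth note = 1.
Adding: 2 + 2 + 1 + 1 = 6.
Remaining: 9 − 6 = 3 eighth notes, which is a dotted quarter note.

dotted quarter note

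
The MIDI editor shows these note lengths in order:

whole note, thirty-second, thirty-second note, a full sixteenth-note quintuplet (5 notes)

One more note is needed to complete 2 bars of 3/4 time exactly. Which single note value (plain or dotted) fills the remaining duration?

2 bars of 3/4 = 48 thirty-second notes.
Working in thirty-second notes: whole note = 32; thirty-second = 1; thirty-second note = 1; a full sixteenth-note quintuplet (5 notes) (five quintuplet sixteenths span one quarter) = 8.
Total: 32 + 1 + 1 + 8 = 42.
Remaining: 48 − 42 = 6 thirty-second notes, which is a dotted eighth note.

dotted eighth note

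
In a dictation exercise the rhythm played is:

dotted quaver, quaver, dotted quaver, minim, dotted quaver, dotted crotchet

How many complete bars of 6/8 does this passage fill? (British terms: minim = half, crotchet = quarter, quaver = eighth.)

2

One bar of 6/8 = 12 sixteenth notes.
Working in sixteenth notes: dotted quaver = 3; quaver = 2; dotted quaver = 3; minim = 8; dotted quaver = 3; dotted crotchet = 6.
Adding: 3 + 2 + 3 + 8 + 3 + 6 = 25.
25 ÷ 12 = 2 complete bars with 1 left over.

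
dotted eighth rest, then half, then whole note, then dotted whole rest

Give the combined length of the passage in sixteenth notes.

51

Working in sixteenth notes: dotted eighth rest = 3; half = 8; whole note = 16; dotted whole rest = 24.
Altogether 3 + 8 + 16 + 24 = 51 sixteenth notes.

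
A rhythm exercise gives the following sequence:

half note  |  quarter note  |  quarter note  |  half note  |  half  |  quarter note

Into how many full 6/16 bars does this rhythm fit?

6

One bar of 6/16 = 3 eighth notes.
Working in eighth notes: half note = 4; quarter note = 2; quarter note = 2; half note = 4; half = 4; quarter note = 2.
Adding: 4 + 2 + 2 + 4 + 4 + 2 = 18.
18 ÷ 3 = 6 complete bars with 0 left over.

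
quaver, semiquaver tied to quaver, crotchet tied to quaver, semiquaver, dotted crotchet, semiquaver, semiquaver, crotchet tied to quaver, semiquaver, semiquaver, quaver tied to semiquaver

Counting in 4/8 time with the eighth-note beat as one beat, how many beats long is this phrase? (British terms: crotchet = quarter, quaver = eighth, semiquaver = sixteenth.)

One eighth-note beat = 2 sixteenth notes.
Convert each value to sixteenth notes: quaver = 2; semiquaver tied to quaver (semiquaver + quaver) = 3; crotchet tied to quaver (crotchet + quaver) = 6; semiquaver = 1; dotted crotchet = 6; semiquaver = 1; semiquaver = 1; crotchet tied to quaver (crotchet + quaver) = 6; semiquaver = 1; semiquaver = 1; quaver tied to semiquaver (quaver + semiquaver) = 3.
Sum: 2 + 3 + 6 + 1 + 6 + 1 + 1 + 6 + 1 + 1 + 3 = 31.
31 ÷ 2 = 15.5 beats.

15.5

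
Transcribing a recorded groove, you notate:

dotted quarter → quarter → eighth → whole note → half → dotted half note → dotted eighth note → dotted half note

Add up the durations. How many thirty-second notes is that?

126

Express everything in thirty-second notes: dotted quarter = 12; quarter = 8; eighth = 4; whole note = 32; half = 16; dotted half note = 24; dotted eighth note = 6; dotted half note = 24.
Adding: 12 + 8 + 4 + 32 + 16 + 24 + 6 + 24 = 126 thirty-second notes.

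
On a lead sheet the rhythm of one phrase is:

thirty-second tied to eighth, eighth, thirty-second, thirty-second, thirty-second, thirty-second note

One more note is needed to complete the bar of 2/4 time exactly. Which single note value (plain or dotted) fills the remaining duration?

dotted sixteenth note

The bar of 2/4 = 16 thirty-second notes.
Express everything in thirty-second notes: thirty-second tied to eighth (thirty-second + eighth) = 5; eighth = 4; thirty-second = 1; thirty-second = 1; thirty-second = 1; thirty-second note = 1.
Sum: 5 + 4 + 1 + 1 + 1 + 1 = 13.
Remaining: 16 − 13 = 3 thirty-second notes, which is a dotted sixteenth note.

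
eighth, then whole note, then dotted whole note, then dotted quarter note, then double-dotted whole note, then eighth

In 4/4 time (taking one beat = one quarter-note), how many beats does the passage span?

19.5

One quarter-note beat = 2 eighth notes.
In eighth notes: eighth = 1; whole note = 8; dotted whole note = 12; dotted quarter note = 3; double-dotted whole note = 14; eighth = 1.
Adding: 1 + 8 + 12 + 3 + 14 + 1 = 39.
39 ÷ 2 = 19.5 beats.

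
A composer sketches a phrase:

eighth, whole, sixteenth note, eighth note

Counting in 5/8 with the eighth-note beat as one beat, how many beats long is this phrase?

One eighth-note beat = 2 sixteenth notes.
In sixteenth notes: eighth = 2; whole = 16; sixteenth note = 1; eighth note = 2.
Adding: 2 + 16 + 1 + 2 = 21.
21 ÷ 2 = 10.5 beats.

10.5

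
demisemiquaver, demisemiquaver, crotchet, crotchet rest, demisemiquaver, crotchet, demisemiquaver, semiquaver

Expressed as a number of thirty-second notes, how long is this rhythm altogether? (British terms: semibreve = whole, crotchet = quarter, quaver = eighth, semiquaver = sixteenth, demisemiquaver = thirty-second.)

30

Express everything in thirty-second notes: demisemiquaver = 1; demisemiquaver = 1; crotchet = 8; crotchet rest = 8; demisemiquaver = 1; crotchet = 8; demisemiquaver = 1; semiquaver = 2.
Adding: 1 + 1 + 8 + 8 + 1 + 8 + 1 + 2 = 30 thirty-second notes.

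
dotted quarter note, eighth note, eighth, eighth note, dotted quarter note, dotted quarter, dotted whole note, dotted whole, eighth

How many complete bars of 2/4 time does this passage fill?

One bar of 2/4 = 4 eighth notes.
Working in eighth notes: dotted quarter note = 3; eighth note = 1; eighth = 1; eighth note = 1; dotted quarter note = 3; dotted quarter = 3; dotted whole note = 12; dotted whole = 12; eighth = 1.
Altogether 3 + 1 + 1 + 1 + 3 + 3 + 12 + 12 + 1 = 37.
37 ÷ 4 = 9 complete bars with 1 left over.

9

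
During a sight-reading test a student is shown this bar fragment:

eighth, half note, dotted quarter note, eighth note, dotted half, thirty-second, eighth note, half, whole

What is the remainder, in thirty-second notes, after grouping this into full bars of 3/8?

5

One bar of 3/8 = 12 thirty-second notes.
Express everything in thirty-second notes: eighth = 4; half note = 16; dotted quarter note = 12; eighth note = 4; dotted half = 24; thirty-second = 1; eighth note = 4; half = 16; whole = 32.
Total: 4 + 16 + 12 + 4 + 24 + 1 + 4 + 16 + 32 = 113.
113 ÷ 12 = 9 complete bars with 5 thirty-second notes remaining.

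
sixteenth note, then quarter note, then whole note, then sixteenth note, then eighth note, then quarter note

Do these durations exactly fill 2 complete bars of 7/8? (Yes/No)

One bar of 7/8 = 14 sixteenth notes, so 2 bars = 28.
Convert each value to sixteenth notes: sixteenth note = 1; quarter note = 4; whole note = 16; sixteenth note = 1; eighth note = 2; quarter note = 4.
Altogether 1 + 4 + 16 + 1 + 2 + 4 = 28.
28 equals 28, so the answer is Yes.

Yes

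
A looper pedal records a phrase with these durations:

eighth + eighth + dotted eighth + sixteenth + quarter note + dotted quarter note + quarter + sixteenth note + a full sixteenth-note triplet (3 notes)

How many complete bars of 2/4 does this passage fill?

3

One bar of 2/4 = 8 sixteenth notes.
Working in sixteenth notes: eighth = 2; eighth = 2; dotted eighth = 3; sixteenth = 1; quarter note = 4; dotted quarter note = 6; quarter = 4; sixteenth note = 1; a full sixteenth-note triplet (3 notes) (three triplet sixteenths span one eighth) = 2.
Altogether 2 + 2 + 3 + 1 + 4 + 6 + 4 + 1 + 2 = 25.
25 ÷ 8 = 3 complete bars with 1 left over.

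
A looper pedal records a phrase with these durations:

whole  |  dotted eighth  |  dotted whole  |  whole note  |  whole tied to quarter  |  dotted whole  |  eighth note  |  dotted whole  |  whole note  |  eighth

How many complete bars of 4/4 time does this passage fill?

One bar of 4/4 = 16 sixteenth notes.
In sixteenth notes: whole = 16; dotted eighth = 3; dotted whole = 24; whole note = 16; whole tied to quarter (whole + quarter) = 20; dotted whole = 24; eighth note = 2; dotted whole = 24; whole note = 16; eighth = 2.
Adding: 16 + 3 + 24 + 16 + 20 + 24 + 2 + 24 + 16 + 2 = 147.
147 ÷ 16 = 9 complete bars with 3 left over.

9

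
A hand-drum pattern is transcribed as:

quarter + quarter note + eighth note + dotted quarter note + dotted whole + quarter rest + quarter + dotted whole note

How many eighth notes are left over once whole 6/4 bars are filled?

0

One bar of 6/4 = 12 eighth notes.
Express everything in eighth notes: quarter = 2; quarter note = 2; eighth note = 1; dotted quarter note = 3; dotted whole = 12; quarter rest = 2; quarter = 2; dotted whole note = 12.
Adding: 2 + 2 + 1 + 3 + 12 + 2 + 2 + 12 = 36.
36 ÷ 12 = 3 complete bars with 0 eighth notes remaining.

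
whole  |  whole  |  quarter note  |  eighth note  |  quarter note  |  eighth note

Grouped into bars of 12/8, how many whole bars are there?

One bar of 12/8 = 12 eighth notes.
Express everything in eighth notes: whole = 8; whole = 8; quarter note = 2; eighth note = 1; quarter note = 2; eighth note = 1.
Altogether 8 + 8 + 2 + 1 + 2 + 1 = 22.
22 ÷ 12 = 1 complete bar with 10 left over.

1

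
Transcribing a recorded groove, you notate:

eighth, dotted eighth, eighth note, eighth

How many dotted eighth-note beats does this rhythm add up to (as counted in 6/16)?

3

One dotted eighth-note beat = 3 sixteenth notes.
Each duration in sixteenth notes: eighth = 2; dotted eighth = 3; eighth note = 2; eighth = 2.
Adding: 2 + 3 + 2 + 2 = 9.
9 ÷ 3 = 3 beats.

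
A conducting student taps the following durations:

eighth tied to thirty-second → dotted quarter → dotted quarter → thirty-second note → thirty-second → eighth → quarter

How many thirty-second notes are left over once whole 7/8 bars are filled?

One bar of 7/8 = 28 thirty-second notes.
Each duration in thirty-second notes: eighth tied to thirty-second (eighth + thirty-second) = 5; dotted quarter = 12; dotted quarter = 12; thirty-second note = 1; thirty-second = 1; eighth = 4; quarter = 8.
Adding: 5 + 12 + 12 + 1 + 1 + 4 + 8 = 43.
43 ÷ 28 = 1 complete bar with 15 thirty-second notes remaining.

15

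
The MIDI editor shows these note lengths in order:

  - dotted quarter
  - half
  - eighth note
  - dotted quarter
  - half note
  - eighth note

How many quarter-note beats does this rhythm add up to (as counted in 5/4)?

8

One quarter-note beat = 2 eighth notes.
Express everything in eighth notes: dotted quarter = 3; half = 4; eighth note = 1; dotted quarter = 3; half note = 4; eighth note = 1.
Sum: 3 + 4 + 1 + 3 + 4 + 1 = 16.
16 ÷ 2 = 8 beats.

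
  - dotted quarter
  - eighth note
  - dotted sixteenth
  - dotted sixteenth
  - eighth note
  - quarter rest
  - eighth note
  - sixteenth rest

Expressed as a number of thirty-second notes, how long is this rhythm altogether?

Convert each value to thirty-second notes: dotted quarter = 12; eighth note = 4; dotted sixteenth = 3; dotted sixteenth = 3; eighth note = 4; quarter rest = 8; eighth note = 4; sixteenth rest = 2.
Altogether 12 + 4 + 3 + 3 + 4 + 8 + 4 + 2 = 40 thirty-second notes.

40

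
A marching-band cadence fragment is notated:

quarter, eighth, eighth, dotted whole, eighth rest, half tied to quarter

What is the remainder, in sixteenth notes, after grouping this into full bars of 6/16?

One bar of 6/16 = 3 eighth notes.
In eighth notes: quarter = 2; eighth = 1; eighth = 1; dotted whole = 12; eighth rest = 1; half tied to quarter (half + quarter) = 6.
Altogether 2 + 1 + 1 + 12 + 1 + 6 = 23.
23 ÷ 3 = 7 complete bars with 2 eighth notes remaining = 4 sixteenth notes.

4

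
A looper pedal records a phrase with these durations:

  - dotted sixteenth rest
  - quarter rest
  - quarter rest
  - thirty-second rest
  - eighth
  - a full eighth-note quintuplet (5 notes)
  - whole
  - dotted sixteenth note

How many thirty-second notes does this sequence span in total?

In thirty-second notes: dotted sixteenth rest = 3; quarter rest = 8; quarter rest = 8; thirty-second rest = 1; eighth = 4; a full eighth-note quintuplet (5 notes) (five quintuplet eighths span one half) = 16; whole = 32; dotted sixteenth note = 3.
Sum: 3 + 8 + 8 + 1 + 4 + 16 + 32 + 3 = 75 thirty-second notes.

75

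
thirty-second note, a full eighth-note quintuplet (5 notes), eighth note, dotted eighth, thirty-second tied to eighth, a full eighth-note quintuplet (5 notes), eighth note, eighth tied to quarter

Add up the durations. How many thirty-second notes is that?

64

Convert each value to thirty-second notes: thirty-second note = 1; a full eighth-note quintuplet (5 notes) (five quintuplet eighths span one half) = 16; eighth note = 4; dotted eighth = 6; thirty-second tied to eighth (thirty-second + eighth) = 5; a full eighth-note quintuplet (5 notes) (five quintuplet eighths span one half) = 16; eighth note = 4; eighth tied to quarter (eighth + quarter) = 12.
Adding: 1 + 16 + 4 + 6 + 5 + 16 + 4 + 12 = 64 thirty-second notes.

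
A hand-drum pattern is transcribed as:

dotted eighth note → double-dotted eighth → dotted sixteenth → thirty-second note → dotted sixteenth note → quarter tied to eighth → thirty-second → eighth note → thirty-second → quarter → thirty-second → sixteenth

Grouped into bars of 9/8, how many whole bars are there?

1

One bar of 9/8 = 36 thirty-second notes.
In thirty-second notes: dotted eighth note = 6; double-dotted eighth = 7; dotted sixteenth = 3; thirty-second note = 1; dotted sixteenth note = 3; quarter tied to eighth (quarter + eighth) = 12; thirty-second = 1; eighth note = 4; thirty-second = 1; quarter = 8; thirty-second = 1; sixteenth = 2.
Sum: 6 + 7 + 3 + 1 + 3 + 12 + 1 + 4 + 1 + 8 + 1 + 2 = 49.
49 ÷ 36 = 1 complete bar with 13 left over.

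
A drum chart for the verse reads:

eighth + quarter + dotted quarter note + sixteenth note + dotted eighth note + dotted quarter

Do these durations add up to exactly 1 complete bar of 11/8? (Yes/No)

One bar of 11/8 = 22 sixteenth notes.
Convert each value to sixteenth notes: eighth = 2; quarter = 4; dotted quarter note = 6; sixteenth note = 1; dotted eighth note = 3; dotted quarter = 6.
Altogether 2 + 4 + 6 + 1 + 3 + 6 = 22.
22 equals 22, so the answer is Yes.

Yes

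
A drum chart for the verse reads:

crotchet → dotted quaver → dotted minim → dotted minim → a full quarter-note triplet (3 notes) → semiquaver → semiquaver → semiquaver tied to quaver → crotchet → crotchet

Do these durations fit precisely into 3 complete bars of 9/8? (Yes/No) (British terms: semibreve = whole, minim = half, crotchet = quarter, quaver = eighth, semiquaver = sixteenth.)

No

One bar of 9/8 = 18 sixteenth notes, so 3 bars = 54.
In sixteenth notes: crotchet = 4; dotted quaver = 3; dotted minim = 12; dotted minim = 12; a full quarter-note triplet (3 notes) (three triplet quarters span one half) = 8; semiquaver = 1; semiquaver = 1; semiquaver tied to quaver (semiquaver + quaver) = 3; crotchet = 4; crotchet = 4.
Total: 4 + 3 + 12 + 12 + 8 + 1 + 1 + 3 + 4 + 4 = 52.
52 falls short of 54, so the answer is No.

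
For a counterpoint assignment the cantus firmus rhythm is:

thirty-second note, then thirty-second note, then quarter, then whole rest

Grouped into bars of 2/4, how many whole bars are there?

2

One bar of 2/4 = 16 thirty-second notes.
Convert each value to thirty-second notes: thirty-second note = 1; thirty-second note = 1; quarter = 8; whole rest = 32.
Altogether 1 + 1 + 8 + 32 = 42.
42 ÷ 16 = 2 complete bars with 10 left over.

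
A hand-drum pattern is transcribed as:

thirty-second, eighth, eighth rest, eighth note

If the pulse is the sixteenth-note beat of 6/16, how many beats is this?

6.5

One sixteenth-note beat = 2 thirty-second notes.
Express everything in thirty-second notes: thirty-second = 1; eighth = 4; eighth rest = 4; eighth note = 4.
Sum: 1 + 4 + 4 + 4 = 13.
13 ÷ 2 = 6.5 beats.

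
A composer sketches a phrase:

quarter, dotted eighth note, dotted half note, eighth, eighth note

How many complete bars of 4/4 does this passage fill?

One bar of 4/4 = 16 sixteenth notes.
Convert each value to sixteenth notes: quarter = 4; dotted eighth note = 3; dotted half note = 12; eighth = 2; eighth note = 2.
Total: 4 + 3 + 12 + 2 + 2 = 23.
23 ÷ 16 = 1 complete bar with 7 left over.

1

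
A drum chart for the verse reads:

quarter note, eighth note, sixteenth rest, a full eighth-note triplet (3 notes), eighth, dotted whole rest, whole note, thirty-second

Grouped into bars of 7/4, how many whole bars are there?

One bar of 7/4 = 56 thirty-second notes.
Convert each value to thirty-second notes: quarter note = 8; eighth note = 4; sixteenth rest = 2; a full eighth-note triplet (3 notes) (three triplet eighths span one quarter) = 8; eighth = 4; dotted whole rest = 48; whole note = 32; thirty-second = 1.
Sum: 8 + 4 + 2 + 8 + 4 + 48 + 32 + 1 = 107.
107 ÷ 56 = 1 complete bar with 51 left over.

1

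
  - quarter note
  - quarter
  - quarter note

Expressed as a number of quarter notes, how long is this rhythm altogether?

3

Each duration in quarter notes: quarter note = 1; quarter = 1; quarter note = 1.
Sum: 1 + 1 + 1 = 3 quarter notes.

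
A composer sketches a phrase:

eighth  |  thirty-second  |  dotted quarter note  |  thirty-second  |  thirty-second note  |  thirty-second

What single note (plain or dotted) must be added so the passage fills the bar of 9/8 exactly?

The bar of 9/8 = 36 thirty-second notes.
Working in thirty-second notes: eighth = 4; thirty-second = 1; dotted quarter note = 12; thirty-second = 1; thirty-second note = 1; thirty-second = 1.
Altogether 4 + 1 + 12 + 1 + 1 + 1 = 20.
Remaining: 36 − 20 = 16 thirty-second notes, which is a half note.

half note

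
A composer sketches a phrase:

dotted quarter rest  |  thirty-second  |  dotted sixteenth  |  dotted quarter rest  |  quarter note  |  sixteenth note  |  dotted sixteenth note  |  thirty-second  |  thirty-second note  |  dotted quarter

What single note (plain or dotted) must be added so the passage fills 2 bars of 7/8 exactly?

thirty-second note

2 bars of 7/8 = 56 thirty-second notes.
Express everything in thirty-second notes: dotted quarter rest = 12; thirty-second = 1; dotted sixteenth = 3; dotted quarter rest = 12; quarter note = 8; sixteenth note = 2; dotted sixteenth note = 3; thirty-second = 1; thirty-second note = 1; dotted quarter = 12.
Adding: 12 + 1 + 3 + 12 + 8 + 2 + 3 + 1 + 1 + 12 = 55.
Remaining: 56 − 55 = 1 thirty-second note, which is a thirty-second note.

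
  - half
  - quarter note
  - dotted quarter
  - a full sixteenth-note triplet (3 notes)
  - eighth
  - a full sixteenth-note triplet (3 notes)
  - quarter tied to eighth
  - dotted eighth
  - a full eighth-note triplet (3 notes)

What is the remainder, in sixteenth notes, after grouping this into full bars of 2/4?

5

One bar of 2/4 = 8 sixteenth notes.
In sixteenth notes: half = 8; quarter note = 4; dotted quarter = 6; a full sixteenth-note triplet (3 notes) (three triplet sixteenths span one eighth) = 2; eighth = 2; a full sixteenth-note triplet (3 notes) (three triplet sixteenths span one eighth) = 2; quarter tied to eighth (quarter + eighth) = 6; dotted eighth = 3; a full eighth-note triplet (3 notes) (three triplet eighths span one quarter) = 4.
Total: 8 + 4 + 6 + 2 + 2 + 2 + 6 + 3 + 4 = 37.
37 ÷ 8 = 4 complete bars with 5 sixteenth notes remaining.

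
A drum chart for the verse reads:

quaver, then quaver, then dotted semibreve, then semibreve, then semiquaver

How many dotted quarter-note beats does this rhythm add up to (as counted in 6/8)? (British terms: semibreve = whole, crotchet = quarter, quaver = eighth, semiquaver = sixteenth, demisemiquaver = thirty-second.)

7.5

One dotted quarter-note beat = 6 sixteenth notes.
Express everything in sixteenth notes: quaver = 2; quaver = 2; dotted semibreve = 24; semibreve = 16; semiquaver = 1.
Total: 2 + 2 + 24 + 16 + 1 = 45.
45 ÷ 6 = 7.5 beats.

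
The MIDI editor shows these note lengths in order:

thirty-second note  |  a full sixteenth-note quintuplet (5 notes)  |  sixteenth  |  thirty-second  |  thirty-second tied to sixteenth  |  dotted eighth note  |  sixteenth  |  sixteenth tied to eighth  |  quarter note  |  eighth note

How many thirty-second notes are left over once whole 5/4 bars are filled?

1

One bar of 5/4 = 40 thirty-second notes.
Each duration in thirty-second notes: thirty-second note = 1; a full sixteenth-note quintuplet (5 notes) (five quintuplet sixteenths span one quarter) = 8; sixteenth = 2; thirty-second = 1; thirty-second tied to sixteenth (thirty-second + sixteenth) = 3; dotted eighth note = 6; sixteenth = 2; sixteenth tied to eighth (sixteenth + eighth) = 6; quarter note = 8; eighth note = 4.
Total: 1 + 8 + 2 + 1 + 3 + 6 + 2 + 6 + 8 + 4 = 41.
41 ÷ 40 = 1 complete bar with 1 thirty-second note remaining.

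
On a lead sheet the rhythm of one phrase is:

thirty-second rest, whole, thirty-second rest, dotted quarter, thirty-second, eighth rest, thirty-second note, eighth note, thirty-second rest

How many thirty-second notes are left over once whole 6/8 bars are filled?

9

One bar of 6/8 = 24 thirty-second notes.
In thirty-second notes: thirty-second rest = 1; whole = 32; thirty-second rest = 1; dotted quarter = 12; thirty-second = 1; eighth rest = 4; thirty-second note = 1; eighth note = 4; thirty-second rest = 1.
Total: 1 + 32 + 1 + 12 + 1 + 4 + 1 + 4 + 1 = 57.
57 ÷ 24 = 2 complete bars with 9 thirty-second notes remaining.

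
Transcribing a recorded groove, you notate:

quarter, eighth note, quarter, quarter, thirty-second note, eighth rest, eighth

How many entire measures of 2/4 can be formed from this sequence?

2

One bar of 2/4 = 16 thirty-second notes.
Working in thirty-second notes: quarter = 8; eighth note = 4; quarter = 8; quarter = 8; thirty-second note = 1; eighth rest = 4; eighth = 4.
Total: 8 + 4 + 8 + 8 + 1 + 4 + 4 = 37.
37 ÷ 16 = 2 complete bars with 5 left over.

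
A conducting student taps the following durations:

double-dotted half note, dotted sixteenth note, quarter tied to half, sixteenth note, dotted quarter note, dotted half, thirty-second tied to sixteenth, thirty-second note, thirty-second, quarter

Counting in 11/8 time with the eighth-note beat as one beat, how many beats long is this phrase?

26.5

One eighth-note beat = 4 thirty-second notes.
Each duration in thirty-second notes: double-dotted half note = 28; dotted sixteenth note = 3; quarter tied to half (quarter + half) = 24; sixteenth note = 2; dotted quarter note = 12; dotted half = 24; thirty-second tied to sixteenth (thirty-second + sixteenth) = 3; thirty-second note = 1; thirty-second = 1; quarter = 8.
Total: 28 + 3 + 24 + 2 + 12 + 24 + 3 + 1 + 1 + 8 = 106.
106 ÷ 4 = 26.5 beats.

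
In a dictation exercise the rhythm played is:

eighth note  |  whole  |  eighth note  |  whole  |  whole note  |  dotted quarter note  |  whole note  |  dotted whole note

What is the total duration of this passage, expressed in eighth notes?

49

In eighth notes: eighth note = 1; whole = 8; eighth note = 1; whole = 8; whole note = 8; dotted quarter note = 3; whole note = 8; dotted whole note = 12.
Adding: 1 + 8 + 1 + 8 + 8 + 3 + 8 + 12 = 49 eighth notes.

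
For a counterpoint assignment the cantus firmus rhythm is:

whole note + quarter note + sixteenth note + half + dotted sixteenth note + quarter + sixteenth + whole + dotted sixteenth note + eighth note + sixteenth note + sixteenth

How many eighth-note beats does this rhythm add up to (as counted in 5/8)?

One eighth-note beat = 4 thirty-second notes.
Convert each value to thirty-second notes: whole note = 32; quarter note = 8; sixteenth note = 2; half = 16; dotted sixteenth note = 3; quarter = 8; sixteenth = 2; whole = 32; dotted sixteenth note = 3; eighth note = 4; sixteenth note = 2; sixteenth = 2.
Adding: 32 + 8 + 2 + 16 + 3 + 8 + 2 + 32 + 3 + 4 + 2 + 2 = 114.
114 ÷ 4 = 28.5 beats.

28.5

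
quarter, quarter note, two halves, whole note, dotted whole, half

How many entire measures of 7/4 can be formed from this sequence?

2

One bar of 7/4 = 7 quarter notes.
Each duration in quarter notes: quarter = 1; quarter note = 1; half = 2; half = 2; whole note = 4; dotted whole = 6; half = 2.
Sum: 1 + 1 + 2 + 2 + 4 + 6 + 2 = 18.
18 ÷ 7 = 2 complete bars with 4 left over.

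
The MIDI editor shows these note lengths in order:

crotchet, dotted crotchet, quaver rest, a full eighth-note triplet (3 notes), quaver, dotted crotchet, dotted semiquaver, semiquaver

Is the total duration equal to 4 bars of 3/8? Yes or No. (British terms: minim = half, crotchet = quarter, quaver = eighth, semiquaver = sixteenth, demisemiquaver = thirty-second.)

One bar of 3/8 = 12 thirty-second notes, so 4 bars = 48.
Express everything in thirty-second notes: crotchet = 8; dotted crotchet = 12; quaver rest = 4; a full eighth-note triplet (3 notes) (three triplet eighths span one quarter) = 8; quaver = 4; dotted crotchet = 12; dotted semiquaver = 3; semiquaver = 2.
Sum: 8 + 12 + 4 + 8 + 4 + 12 + 3 + 2 = 53.
53 exceeds 48, so the answer is No.

No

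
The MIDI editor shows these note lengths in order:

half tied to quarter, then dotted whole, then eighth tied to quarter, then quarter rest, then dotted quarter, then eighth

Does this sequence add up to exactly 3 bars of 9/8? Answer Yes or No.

One bar of 9/8 = 9 eighth notes, so 3 bars = 27.
Express everything in eighth notes: half tied to quarter (half + quarter) = 6; dotted whole = 12; eighth tied to quarter (eighth + quarter) = 3; quarter rest = 2; dotted quarter = 3; eighth = 1.
Total: 6 + 12 + 3 + 2 + 3 + 1 = 27.
27 equals 27, so the answer is Yes.

Yes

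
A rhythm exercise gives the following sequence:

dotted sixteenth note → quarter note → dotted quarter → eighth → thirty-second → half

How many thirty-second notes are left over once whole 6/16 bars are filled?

8

One bar of 6/16 = 12 thirty-second notes.
Each duration in thirty-second notes: dotted sixteenth note = 3; quarter note = 8; dotted quarter = 12; eighth = 4; thirty-second = 1; half = 16.
Sum: 3 + 8 + 12 + 4 + 1 + 16 = 44.
44 ÷ 12 = 3 complete bars with 8 thirty-second notes remaining.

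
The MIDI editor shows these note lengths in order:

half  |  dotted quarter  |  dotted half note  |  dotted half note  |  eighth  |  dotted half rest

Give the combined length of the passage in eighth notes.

Each duration in eighth notes: half = 4; dotted quarter = 3; dotted half note = 6; dotted half note = 6; eighth = 1; dotted half rest = 6.
Altogether 4 + 3 + 6 + 6 + 1 + 6 = 26 eighth notes.

26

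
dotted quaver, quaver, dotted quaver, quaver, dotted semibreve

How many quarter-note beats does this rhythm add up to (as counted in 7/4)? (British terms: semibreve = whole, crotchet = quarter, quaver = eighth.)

One quarter-note beat = 4 sixteenth notes.
Convert each value to sixteenth notes: dotted quaver = 3; quaver = 2; dotted quaver = 3; quaver = 2; dotted semibreve = 24.
Altogether 3 + 2 + 3 + 2 + 24 = 34.
34 ÷ 4 = 8.5 beats.

8.5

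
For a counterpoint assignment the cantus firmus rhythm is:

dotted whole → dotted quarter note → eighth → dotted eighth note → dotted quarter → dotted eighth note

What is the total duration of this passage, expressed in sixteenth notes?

44

Express everything in sixteenth notes: dotted whole = 24; dotted quarter note = 6; eighth = 2; dotted eighth note = 3; dotted quarter = 6; dotted eighth note = 3.
Sum: 24 + 6 + 2 + 3 + 6 + 3 = 44 sixteenth notes.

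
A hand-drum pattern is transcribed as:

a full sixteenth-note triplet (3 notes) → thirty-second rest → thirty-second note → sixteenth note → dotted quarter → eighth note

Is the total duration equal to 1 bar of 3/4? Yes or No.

One bar of 3/4 = 24 thirty-second notes.
Each duration in thirty-second notes: a full sixteenth-note triplet (3 notes) (three triplet sixteenths span one eighth) = 4; thirty-second rest = 1; thirty-second note = 1; sixteenth note = 2; dotted quarter = 12; eighth note = 4.
Adding: 4 + 1 + 1 + 2 + 12 + 4 = 24.
24 equals 24, so the answer is Yes.

Yes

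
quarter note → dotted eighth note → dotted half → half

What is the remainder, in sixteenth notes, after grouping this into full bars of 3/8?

One bar of 3/8 = 6 sixteenth notes.
Convert each value to sixteenth notes: quarter note = 4; dotted eighth note = 3; dotted half = 12; half = 8.
Sum: 4 + 3 + 12 + 8 = 27.
27 ÷ 6 = 4 complete bars with 3 sixteenth notes remaining.

3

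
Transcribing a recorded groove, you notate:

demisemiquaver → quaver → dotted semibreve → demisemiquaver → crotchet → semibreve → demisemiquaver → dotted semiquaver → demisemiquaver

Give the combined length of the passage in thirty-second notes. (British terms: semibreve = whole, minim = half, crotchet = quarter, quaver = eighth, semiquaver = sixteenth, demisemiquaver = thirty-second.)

In thirty-second notes: demisemiquaver = 1; quaver = 4; dotted semibreve = 48; demisemiquaver = 1; crotchet = 8; semibreve = 32; demisemiquaver = 1; dotted semiquaver = 3; demisemiquaver = 1.
Sum: 1 + 4 + 48 + 1 + 8 + 32 + 1 + 3 + 1 = 99 thirty-second notes.

99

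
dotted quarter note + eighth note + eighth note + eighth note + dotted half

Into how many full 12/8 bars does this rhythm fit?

1

One bar of 12/8 = 12 eighth notes.
Each duration in eighth notes: dotted quarter note = 3; eighth note = 1; eighth note = 1; eighth note = 1; dotted half = 6.
Adding: 3 + 1 + 1 + 1 + 6 = 12.
12 ÷ 12 = 1 complete bar with 0 left over.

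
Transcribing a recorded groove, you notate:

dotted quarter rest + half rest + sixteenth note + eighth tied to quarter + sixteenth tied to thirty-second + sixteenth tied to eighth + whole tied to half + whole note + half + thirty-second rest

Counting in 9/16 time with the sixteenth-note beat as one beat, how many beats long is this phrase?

One sixteenth-note beat = 2 thirty-second notes.
Convert each value to thirty-second notes: dotted quarter rest = 12; half rest = 16; sixteenth note = 2; eighth tied to quarter (eighth + quarter) = 12; sixteenth tied to thirty-second (sixteenth + thirty-second) = 3; sixteenth tied to eighth (sixteenth + eighth) = 6; whole tied to half (whole + half) = 48; whole note = 32; half = 16; thirty-second rest = 1.
Total: 12 + 16 + 2 + 12 + 3 + 6 + 48 + 32 + 16 + 1 = 148.
148 ÷ 2 = 74 beats.

74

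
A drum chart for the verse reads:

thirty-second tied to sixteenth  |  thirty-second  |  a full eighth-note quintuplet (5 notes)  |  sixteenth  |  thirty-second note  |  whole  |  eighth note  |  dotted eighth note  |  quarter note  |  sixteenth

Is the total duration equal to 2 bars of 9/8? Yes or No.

One bar of 9/8 = 36 thirty-second notes, so 2 bars = 72.
Working in thirty-second notes: thirty-second tied to sixteenth (thirty-second + sixteenth) = 3; thirty-second = 1; a full eighth-note quintuplet (5 notes) (five quintuplet eighths span one half) = 16; sixteenth = 2; thirty-second note = 1; whole = 32; eighth note = 4; dotted eighth note = 6; quarter note = 8; sixteenth = 2.
Altogether 3 + 1 + 16 + 2 + 1 + 32 + 4 + 6 + 8 + 2 = 75.
75 exceeds 72, so the answer is No.

No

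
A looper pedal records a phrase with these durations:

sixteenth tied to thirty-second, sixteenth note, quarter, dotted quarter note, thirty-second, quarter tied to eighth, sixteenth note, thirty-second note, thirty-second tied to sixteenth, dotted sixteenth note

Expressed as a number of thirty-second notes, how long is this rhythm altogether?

47

Working in thirty-second notes: sixteenth tied to thirty-second (sixteenth + thirty-second) = 3; sixteenth note = 2; quarter = 8; dotted quarter note = 12; thirty-second = 1; quarter tied to eighth (quarter + eighth) = 12; sixteenth note = 2; thirty-second note = 1; thirty-second tied to sixteenth (thirty-second + sixteenth) = 3; dotted sixteenth note = 3.
Adding: 3 + 2 + 8 + 12 + 1 + 12 + 2 + 1 + 3 + 3 = 47 thirty-second notes.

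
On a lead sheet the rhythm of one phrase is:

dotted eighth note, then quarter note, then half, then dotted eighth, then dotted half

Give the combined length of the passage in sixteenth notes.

Express everything in sixteenth notes: dotted eighth note = 3; quarter note = 4; half = 8; dotted eighth = 3; dotted half = 12.
Total: 3 + 4 + 8 + 3 + 12 = 30 sixteenth notes.

30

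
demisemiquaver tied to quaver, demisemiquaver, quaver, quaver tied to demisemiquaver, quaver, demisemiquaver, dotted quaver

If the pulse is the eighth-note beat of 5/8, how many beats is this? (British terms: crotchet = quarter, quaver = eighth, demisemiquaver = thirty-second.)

One eighth-note beat = 4 thirty-second notes.
Express everything in thirty-second notes: demisemiquaver tied to quaver (demisemiquaver + quaver) = 5; demisemiquaver = 1; quaver = 4; quaver tied to demisemiquaver (quaver + demisemiquaver) = 5; quaver = 4; demisemiquaver = 1; dotted quaver = 6.
Total: 5 + 1 + 4 + 5 + 4 + 1 + 6 = 26.
26 ÷ 4 = 6.5 beats.

6.5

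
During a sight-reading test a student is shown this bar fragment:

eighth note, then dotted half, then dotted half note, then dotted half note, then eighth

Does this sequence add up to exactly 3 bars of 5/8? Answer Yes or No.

No

One bar of 5/8 = 5 eighth notes, so 3 bars = 15.
Working in eighth notes: eighth note = 1; dotted half = 6; dotted half note = 6; dotted half note = 6; eighth = 1.
Total: 1 + 6 + 6 + 6 + 1 = 20.
20 exceeds 15, so the answer is No.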